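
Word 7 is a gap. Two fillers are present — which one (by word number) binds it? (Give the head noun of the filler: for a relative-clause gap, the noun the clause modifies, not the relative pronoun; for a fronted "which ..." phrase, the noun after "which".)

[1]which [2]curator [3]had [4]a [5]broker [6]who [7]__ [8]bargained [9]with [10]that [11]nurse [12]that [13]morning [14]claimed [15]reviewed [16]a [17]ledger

5

The marked gap is inside the relative clause, the subject of "bargained".
Its filler is the head noun "broker" (via "who"), at word 5.
(The other dependency links word 2 to a gap after word 14.)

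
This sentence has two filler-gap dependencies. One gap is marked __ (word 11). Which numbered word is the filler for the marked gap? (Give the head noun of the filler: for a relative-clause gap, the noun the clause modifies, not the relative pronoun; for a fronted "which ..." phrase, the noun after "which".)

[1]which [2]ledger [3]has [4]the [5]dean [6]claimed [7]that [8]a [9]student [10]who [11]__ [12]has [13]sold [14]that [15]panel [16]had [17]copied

9

The marked gap is inside the relative clause, the subject of "sold".
Its filler is the head noun "student" (via "who"), at word 9.
(The other dependency links word 2 to a gap after word 17.)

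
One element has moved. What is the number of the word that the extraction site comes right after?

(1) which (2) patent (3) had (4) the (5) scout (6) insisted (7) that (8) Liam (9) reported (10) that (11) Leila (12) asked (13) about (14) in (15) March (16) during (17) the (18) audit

The displaced element is "which patent" (word 2).
It is linked across 2 clause boundaries (that → that).
It functions as the object of the preposition "about" of "asked", so the gap sits immediately after word 13 ("about").
Base order: The scout had insisted that Liam reported that Leila asked about which patent in March during the audit.

13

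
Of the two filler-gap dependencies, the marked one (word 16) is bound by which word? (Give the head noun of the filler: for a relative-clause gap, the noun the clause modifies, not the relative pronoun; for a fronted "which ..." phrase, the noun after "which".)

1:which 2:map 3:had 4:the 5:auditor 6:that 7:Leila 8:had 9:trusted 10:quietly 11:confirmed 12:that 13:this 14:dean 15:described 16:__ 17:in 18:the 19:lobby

2

The marked gap is the direct object of "described".
Its filler is the fronted wh-phrase "which map", at word 2.
(The other dependency links word 5 to a gap after word 9.)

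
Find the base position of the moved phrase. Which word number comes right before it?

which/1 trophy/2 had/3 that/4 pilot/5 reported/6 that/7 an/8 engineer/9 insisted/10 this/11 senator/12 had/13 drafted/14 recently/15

The displaced element is "which trophy" (word 2).
It is linked across 2 clause boundaries (that → Ø).
It functions as the direct object of "drafted", so the gap sits immediately after word 14 ("drafted").
Base order: That pilot had reported that an engineer insisted this senator had drafted which trophy recently.

14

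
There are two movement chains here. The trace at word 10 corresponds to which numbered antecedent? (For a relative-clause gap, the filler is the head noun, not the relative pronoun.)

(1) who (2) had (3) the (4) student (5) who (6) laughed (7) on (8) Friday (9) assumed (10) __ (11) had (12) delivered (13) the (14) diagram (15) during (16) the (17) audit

The marked gap is the subject of "delivered".
Its filler is the fronted wh-phrase "who", at word 1.
(The other dependency links word 4 to a gap after word 5.)

1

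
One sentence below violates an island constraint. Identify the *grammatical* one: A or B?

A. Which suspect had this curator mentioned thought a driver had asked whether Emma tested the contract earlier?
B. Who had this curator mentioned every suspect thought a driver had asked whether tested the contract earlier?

A

In B, the wh-phrase is extracted from inside a wh-island (introduced by "whether"), which blocks movement.
In A, the extraction path crosses only that-complement boundaries, which are transparent.
So A is grammatical.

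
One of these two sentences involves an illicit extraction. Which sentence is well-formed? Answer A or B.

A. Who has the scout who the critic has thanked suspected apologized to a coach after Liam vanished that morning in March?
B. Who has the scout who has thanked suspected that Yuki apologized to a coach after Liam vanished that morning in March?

In B, the wh-phrase is extracted from inside a complex-NP island (relative clause) (introduced by "who"), which blocks movement.
In A, the extraction path crosses only that-complement boundaries, which are transparent.
So A is grammatical.

A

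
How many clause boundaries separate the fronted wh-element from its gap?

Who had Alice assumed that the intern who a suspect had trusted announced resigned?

"who" is extracted from the subject of "resigned".
Boundaries crossed, outermost first: [that], [Ø] — 2 in total.

2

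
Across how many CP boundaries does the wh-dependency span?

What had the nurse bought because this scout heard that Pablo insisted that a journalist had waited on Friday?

"what" originates inside the matrix clause — no clause boundary is crossed.

0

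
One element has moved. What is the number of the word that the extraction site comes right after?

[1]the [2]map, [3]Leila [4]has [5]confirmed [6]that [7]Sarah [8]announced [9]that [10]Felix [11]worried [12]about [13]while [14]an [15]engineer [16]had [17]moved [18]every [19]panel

12

The displaced element is "the map" (word 2).
It is linked across 2 clause boundaries (that → that).
It functions as the object of the preposition "about" of "worried", so the gap sits immediately after word 12 ("about").
Base order: Leila has confirmed that Sarah announced that Felix worried about the map while an engineer had moved every panel.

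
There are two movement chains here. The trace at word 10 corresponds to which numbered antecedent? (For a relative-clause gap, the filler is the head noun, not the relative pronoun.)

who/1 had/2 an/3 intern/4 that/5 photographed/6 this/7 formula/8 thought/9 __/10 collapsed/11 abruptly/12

1

The marked gap is the subject of "collapsed".
Its filler is the fronted wh-phrase "who", at word 1.
(The other dependency links word 4 to a gap after word 5.)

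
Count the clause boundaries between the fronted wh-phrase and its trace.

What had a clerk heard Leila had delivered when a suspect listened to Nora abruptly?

"what" is extracted from the object of "delivered".
Boundaries crossed, outermost first: [Ø] — 1 in total.

1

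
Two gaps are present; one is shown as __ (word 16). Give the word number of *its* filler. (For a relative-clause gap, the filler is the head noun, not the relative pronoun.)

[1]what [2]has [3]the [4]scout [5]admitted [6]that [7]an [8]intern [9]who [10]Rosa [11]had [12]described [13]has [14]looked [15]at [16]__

The marked gap is the object of the preposition "at" of "looked".
Its filler is the fronted wh-phrase "what", at word 1.
(The other dependency links word 8 to a gap after word 12.)

1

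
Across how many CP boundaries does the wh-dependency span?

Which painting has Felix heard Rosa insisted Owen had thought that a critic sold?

"which painting" is extracted from the object of "sold".
Boundaries crossed, outermost first: [Ø], [Ø], [that] — 3 in total.

3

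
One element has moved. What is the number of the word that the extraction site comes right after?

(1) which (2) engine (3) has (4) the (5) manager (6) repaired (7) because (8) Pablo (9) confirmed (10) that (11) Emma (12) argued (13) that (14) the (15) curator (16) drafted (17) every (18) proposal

The displaced element is "which engine" (word 2).
It functions as the direct object of "repaired", so the gap sits immediately after word 6 ("repaired").
Base order: The manager has repaired which engine because Pablo confirmed that Emma argued that the curator drafted every proposal.

6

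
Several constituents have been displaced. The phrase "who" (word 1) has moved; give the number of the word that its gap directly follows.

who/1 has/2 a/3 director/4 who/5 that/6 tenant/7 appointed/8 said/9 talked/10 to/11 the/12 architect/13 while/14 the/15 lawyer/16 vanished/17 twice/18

The displaced element is "who" (word 1).
It is linked across 1 clause boundary (Ø).
It functions as the subject of "talked", so the gap sits immediately after word 9 ("said").
Base order: A director who that tenant appointed has said that who talked to the architect while the lawyer vanished twice.

9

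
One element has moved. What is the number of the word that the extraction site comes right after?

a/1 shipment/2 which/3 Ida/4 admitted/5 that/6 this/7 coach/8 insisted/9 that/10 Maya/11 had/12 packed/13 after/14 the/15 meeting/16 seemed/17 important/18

13

The displaced element is "a shipment" (word 2).
It is linked across 2 clause boundaries (that → that).
It functions as the direct object of "packed", so the gap sits immediately after word 13 ("packed").
Base order: Ida admitted that this coach insisted that Maya had packed a shipment after the meeting.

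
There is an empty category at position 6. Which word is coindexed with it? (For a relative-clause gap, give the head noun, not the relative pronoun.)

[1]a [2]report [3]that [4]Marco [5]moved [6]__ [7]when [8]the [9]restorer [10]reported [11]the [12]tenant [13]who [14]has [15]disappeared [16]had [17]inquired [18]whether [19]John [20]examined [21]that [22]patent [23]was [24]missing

2

The gap at 6 is the object of "moved", inside a relative clause.
The relative pronoun is "that" (word 3); it is bound by the head noun immediately before it.
Its filler is the head noun "report", at word 2.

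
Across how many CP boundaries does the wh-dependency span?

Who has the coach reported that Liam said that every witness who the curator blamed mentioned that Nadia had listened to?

"who" is extracted from the PP object of "listened".
Boundaries crossed, outermost first: [that], [that], [that] — 3 in total.

3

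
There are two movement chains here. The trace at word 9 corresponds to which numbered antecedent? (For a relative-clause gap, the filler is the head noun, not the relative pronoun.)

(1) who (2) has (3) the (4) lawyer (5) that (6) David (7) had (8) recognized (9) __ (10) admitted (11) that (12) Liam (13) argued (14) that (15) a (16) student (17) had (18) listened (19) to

The marked gap is inside the relative clause, the direct object of "recognized".
Its filler is the head noun "lawyer" (via "that"), at word 4.
(The other dependency links word 1 to a gap after word 19.)

4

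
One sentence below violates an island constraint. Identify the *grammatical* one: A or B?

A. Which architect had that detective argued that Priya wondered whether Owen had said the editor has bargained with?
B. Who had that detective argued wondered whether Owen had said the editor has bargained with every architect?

B

In A, the wh-phrase is extracted from inside a wh-island (introduced by "whether"), which blocks movement.
In B, the extraction path crosses only that-complement boundaries, which are transparent.
So B is grammatical.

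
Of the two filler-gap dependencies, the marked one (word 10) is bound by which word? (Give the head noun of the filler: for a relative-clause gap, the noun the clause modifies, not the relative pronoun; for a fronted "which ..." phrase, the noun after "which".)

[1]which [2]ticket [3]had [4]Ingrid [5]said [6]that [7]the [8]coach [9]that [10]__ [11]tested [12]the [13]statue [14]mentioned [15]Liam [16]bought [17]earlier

The marked gap is inside the relative clause, the subject of "tested".
Its filler is the head noun "coach" (via "that"), at word 8.
(The other dependency links word 2 to a gap after word 16.)

8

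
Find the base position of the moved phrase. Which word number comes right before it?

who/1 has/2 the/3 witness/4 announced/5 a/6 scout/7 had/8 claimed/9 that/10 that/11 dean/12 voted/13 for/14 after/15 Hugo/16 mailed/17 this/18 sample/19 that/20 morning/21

The displaced element is "who" (word 1).
It is linked across 2 clause boundaries (Ø → that).
It functions as the object of the preposition "for" of "voted", so the gap sits immediately after word 14 ("for").
Base order: The witness has announced a scout had claimed that that dean voted for who after Hugo mailed this sample that morning.

14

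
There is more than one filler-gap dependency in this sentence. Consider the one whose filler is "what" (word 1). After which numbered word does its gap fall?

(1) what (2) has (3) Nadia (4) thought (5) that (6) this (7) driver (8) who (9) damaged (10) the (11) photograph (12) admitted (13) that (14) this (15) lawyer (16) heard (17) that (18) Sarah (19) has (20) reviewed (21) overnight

The displaced element is "what" (word 1).
It is linked across 3 clause boundaries (that → that → that).
It functions as the direct object of "reviewed", so the gap sits immediately after word 20 ("reviewed").
Base order: Nadia has thought that this driver who damaged the photograph admitted that this lawyer heard that Sarah has reviewed what overnight.

20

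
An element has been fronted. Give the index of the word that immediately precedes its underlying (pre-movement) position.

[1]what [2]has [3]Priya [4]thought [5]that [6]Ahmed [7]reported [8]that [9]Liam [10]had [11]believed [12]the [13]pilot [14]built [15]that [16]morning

The displaced element is "what" (word 1).
It is linked across 3 clause boundaries (that → that → Ø).
It functions as the direct object of "built", so the gap sits immediately after word 14 ("built").
Base order: Priya has thought that Ahmed reported that Liam had believed the pilot built what that morning.

14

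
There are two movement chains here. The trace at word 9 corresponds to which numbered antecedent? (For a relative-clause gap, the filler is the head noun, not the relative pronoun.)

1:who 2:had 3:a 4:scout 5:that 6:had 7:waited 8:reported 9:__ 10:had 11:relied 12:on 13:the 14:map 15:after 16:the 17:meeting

1

The marked gap is the subject of "relied".
Its filler is the fronted wh-phrase "who", at word 1.
(The other dependency links word 4 to a gap after word 5.)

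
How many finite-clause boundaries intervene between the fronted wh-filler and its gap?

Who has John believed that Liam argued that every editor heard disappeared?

"who" is extracted from the subject of "disappeared".
Boundaries crossed, outermost first: [that], [that], [Ø] — 3 in total.

3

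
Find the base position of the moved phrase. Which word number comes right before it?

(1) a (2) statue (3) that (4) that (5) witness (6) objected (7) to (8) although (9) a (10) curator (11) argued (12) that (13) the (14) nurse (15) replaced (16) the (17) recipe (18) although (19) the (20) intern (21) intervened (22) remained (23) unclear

The displaced element is "a statue" (word 2).
It functions as the object of the preposition "to" of "objected", so the gap sits immediately after word 7 ("to").
Base order: That witness objected to a statue although a curator argued that the nurse replaced the recipe although the intern intervened.

7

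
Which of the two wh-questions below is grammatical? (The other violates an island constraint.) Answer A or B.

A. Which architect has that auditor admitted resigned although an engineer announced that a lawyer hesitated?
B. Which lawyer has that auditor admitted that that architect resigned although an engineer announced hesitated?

A

In B, the wh-phrase is extracted from inside an adjunct island (introduced by "although"), which blocks movement.
In A, the extraction path crosses only that-complement boundaries, which are transparent.
So A is grammatical.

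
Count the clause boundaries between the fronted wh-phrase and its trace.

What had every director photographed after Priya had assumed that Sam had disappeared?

0

"what" originates inside the matrix clause — no clause boundary is crossed.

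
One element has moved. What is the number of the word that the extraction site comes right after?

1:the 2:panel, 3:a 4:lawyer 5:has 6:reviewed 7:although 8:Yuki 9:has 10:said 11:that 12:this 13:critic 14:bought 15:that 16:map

The displaced element is "the panel" (word 2).
It functions as the direct object of "reviewed", so the gap sits immediately after word 6 ("reviewed").
Base order: A lawyer has reviewed the panel although Yuki has said that this critic bought that map.

6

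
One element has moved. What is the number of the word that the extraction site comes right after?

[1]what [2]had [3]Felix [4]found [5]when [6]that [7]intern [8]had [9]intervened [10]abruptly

The displaced element is "what" (word 1).
It functions as the direct object of "found", so the gap sits immediately after word 4 ("found").
Base order: Felix had found what when that intern had intervened abruptly.

4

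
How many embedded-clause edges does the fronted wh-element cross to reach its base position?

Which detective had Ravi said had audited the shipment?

"which detective" is extracted from the subject of "audited".
Boundaries crossed, outermost first: [Ø] — 1 in total.

1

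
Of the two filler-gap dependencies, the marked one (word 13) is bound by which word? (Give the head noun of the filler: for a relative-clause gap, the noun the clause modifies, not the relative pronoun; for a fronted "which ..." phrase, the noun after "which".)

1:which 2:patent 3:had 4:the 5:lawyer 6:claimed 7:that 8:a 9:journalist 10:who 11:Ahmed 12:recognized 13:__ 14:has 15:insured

The marked gap is inside the relative clause, the direct object of "recognized".
Its filler is the head noun "journalist" (via "who"), at word 9.
(The other dependency links word 2 to a gap after word 15.)

9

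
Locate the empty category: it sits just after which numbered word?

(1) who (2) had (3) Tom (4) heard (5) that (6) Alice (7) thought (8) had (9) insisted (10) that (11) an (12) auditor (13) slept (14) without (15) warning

The displaced element is "who" (word 1).
It is linked across 2 clause boundaries (that → Ø).
It functions as the subject of "insisted", so the gap sits immediately after word 7 ("thought").
Base order: Tom had heard that Alice thought who had insisted that an auditor slept without warning.

7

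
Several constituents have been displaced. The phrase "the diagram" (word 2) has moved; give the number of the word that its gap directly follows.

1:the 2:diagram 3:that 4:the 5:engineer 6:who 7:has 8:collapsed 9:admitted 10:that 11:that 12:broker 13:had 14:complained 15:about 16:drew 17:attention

The displaced element is "the diagram" (word 2).
It is linked across 1 clause boundary (that).
It functions as the object of the preposition "about" of "complained", so the gap sits immediately after word 15 ("about").
Base order: The engineer who has collapsed admitted that that broker had complained about the diagram.

15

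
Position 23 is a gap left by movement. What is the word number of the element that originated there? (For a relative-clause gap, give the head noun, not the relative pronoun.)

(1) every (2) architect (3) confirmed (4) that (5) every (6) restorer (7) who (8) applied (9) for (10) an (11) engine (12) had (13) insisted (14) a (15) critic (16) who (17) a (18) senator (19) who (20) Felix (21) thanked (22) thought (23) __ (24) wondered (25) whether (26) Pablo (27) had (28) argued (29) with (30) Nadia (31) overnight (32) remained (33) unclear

15

The gap at 23 is the subject of "wondered", inside a relative clause.
The relative pronoun is "who" (word 16); it is bound by the head noun immediately before it.
Its filler is the head noun "critic", at word 15.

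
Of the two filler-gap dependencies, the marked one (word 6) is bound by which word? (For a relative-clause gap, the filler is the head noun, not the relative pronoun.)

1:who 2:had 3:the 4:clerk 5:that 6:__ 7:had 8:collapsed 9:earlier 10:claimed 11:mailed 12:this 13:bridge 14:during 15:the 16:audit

The marked gap is inside the relative clause, the subject of "collapsed".
Its filler is the head noun "clerk" (via "that"), at word 4.
(The other dependency links word 1 to a gap after word 10.)

4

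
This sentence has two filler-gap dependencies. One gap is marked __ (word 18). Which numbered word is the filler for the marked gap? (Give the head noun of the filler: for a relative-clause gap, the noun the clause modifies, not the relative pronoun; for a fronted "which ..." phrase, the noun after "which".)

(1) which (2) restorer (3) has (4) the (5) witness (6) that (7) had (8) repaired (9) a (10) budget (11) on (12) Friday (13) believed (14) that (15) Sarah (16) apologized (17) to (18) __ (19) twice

The marked gap is the object of the preposition "to" of "apologized".
Its filler is the fronted wh-phrase "which restorer", at word 2.
(The other dependency links word 5 to a gap after word 6.)

2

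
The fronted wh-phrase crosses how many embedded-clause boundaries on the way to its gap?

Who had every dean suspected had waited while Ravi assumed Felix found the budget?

1

"who" is extracted from the subject of "waited".
Boundaries crossed, outermost first: [Ø] — 1 in total.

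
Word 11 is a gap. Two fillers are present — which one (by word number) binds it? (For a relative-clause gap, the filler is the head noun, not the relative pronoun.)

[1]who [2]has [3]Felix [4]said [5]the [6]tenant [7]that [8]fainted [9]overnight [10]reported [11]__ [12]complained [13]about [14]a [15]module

1

The marked gap is the subject of "complained".
Its filler is the fronted wh-phrase "who", at word 1.
(The other dependency links word 6 to a gap after word 7.)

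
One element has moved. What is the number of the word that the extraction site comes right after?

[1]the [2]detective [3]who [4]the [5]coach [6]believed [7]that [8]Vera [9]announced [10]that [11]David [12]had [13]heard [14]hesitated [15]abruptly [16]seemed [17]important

13

The displaced element is "the detective" (word 2).
It is linked across 3 clause boundaries (that → that → Ø).
It functions as the subject of "hesitated", so the gap sits immediately after word 13 ("heard").
Base order: The coach believed that Vera announced that David had heard the detective hesitated abruptly.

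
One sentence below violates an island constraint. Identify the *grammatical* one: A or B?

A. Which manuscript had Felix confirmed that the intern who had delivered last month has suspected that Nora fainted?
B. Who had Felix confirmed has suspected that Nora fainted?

In A, the wh-phrase is extracted from inside a complex-NP island (relative clause) (introduced by "who"), which blocks movement.
In B, the extraction path crosses only that-complement boundaries, which are transparent.
So B is grammatical.

B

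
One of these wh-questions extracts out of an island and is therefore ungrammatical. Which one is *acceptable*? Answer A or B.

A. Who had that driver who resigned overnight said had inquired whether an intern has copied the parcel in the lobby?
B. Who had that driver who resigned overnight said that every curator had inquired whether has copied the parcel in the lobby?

In B, the wh-phrase is extracted from inside a wh-island (introduced by "whether"), which blocks movement.
In A, the extraction path crosses only that-complement boundaries, which are transparent.
So A is grammatical.

A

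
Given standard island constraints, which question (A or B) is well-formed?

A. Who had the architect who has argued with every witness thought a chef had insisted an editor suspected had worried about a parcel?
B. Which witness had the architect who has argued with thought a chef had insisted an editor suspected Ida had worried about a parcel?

In B, the wh-phrase is extracted from inside a complex-NP island (relative clause) (introduced by "who"), which blocks movement.
In A, the extraction path crosses only that-complement boundaries, which are transparent.
So A is grammatical.

A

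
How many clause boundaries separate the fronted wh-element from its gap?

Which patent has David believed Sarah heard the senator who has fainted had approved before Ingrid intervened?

2

"which patent" is extracted from the object of "approved".
Boundaries crossed, outermost first: [Ø], [Ø] — 2 in total.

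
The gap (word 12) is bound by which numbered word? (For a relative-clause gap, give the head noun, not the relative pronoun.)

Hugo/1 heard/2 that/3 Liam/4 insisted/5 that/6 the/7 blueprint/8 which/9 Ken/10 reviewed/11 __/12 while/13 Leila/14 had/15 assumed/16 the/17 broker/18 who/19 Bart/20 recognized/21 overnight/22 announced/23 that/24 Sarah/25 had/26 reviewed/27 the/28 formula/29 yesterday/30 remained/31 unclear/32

8

The gap at 12 is the object of "reviewed", inside a relative clause.
The relative pronoun is "which" (word 9); it is bound by the head noun immediately before it.
Its filler is the head noun "blueprint", at word 8.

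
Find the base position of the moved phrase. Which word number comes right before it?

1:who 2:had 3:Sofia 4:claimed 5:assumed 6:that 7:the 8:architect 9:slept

The displaced element is "who" (word 1).
It is linked across 1 clause boundary (Ø).
It functions as the subject of "assumed", so the gap sits immediately after word 4 ("claimed").
Base order: Sofia had claimed that who assumed that the architect slept.

4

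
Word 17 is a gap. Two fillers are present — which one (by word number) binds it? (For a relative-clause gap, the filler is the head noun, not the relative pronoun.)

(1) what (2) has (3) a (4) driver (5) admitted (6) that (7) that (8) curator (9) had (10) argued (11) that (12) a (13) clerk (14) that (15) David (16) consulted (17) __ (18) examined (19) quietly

13

The marked gap is inside the relative clause, the direct object of "consulted".
Its filler is the head noun "clerk" (via "that"), at word 13.
(The other dependency links word 1 to a gap after word 18.)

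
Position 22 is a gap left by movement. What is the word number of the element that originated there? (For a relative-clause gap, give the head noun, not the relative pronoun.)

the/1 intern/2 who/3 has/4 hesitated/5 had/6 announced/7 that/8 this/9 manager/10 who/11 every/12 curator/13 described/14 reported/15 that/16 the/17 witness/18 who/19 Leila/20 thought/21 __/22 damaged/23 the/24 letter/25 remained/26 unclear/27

The gap at 22 is the subject of "damaged", inside a relative clause.
The relative pronoun is "who" (word 19); it is bound by the head noun immediately before it.
Its filler is the head noun "witness", at word 18.

18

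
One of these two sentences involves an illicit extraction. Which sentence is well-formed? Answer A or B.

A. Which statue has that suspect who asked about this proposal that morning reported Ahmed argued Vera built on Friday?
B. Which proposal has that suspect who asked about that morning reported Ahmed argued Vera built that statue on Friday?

A

In B, the wh-phrase is extracted from inside a complex-NP island (relative clause) (introduced by "who"), which blocks movement.
In A, the extraction path crosses only that-complement boundaries, which are transparent.
So A is grammatical.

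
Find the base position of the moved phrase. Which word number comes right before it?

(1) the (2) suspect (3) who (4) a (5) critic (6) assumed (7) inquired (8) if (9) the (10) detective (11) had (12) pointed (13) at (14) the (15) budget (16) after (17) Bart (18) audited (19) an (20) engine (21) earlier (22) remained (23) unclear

6

The displaced element is "the suspect" (word 2).
It is linked across 1 clause boundary (Ø).
It functions as the subject of "inquired", so the gap sits immediately after word 6 ("assumed").
Base order: A critic assumed the suspect inquired if the detective had pointed at the budget after Bart audited an engine earlier.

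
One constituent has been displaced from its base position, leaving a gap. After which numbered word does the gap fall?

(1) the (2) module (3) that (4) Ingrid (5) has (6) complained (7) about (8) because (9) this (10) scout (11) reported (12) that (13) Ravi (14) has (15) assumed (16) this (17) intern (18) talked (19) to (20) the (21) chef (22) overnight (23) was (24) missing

The displaced element is "the module" (word 2).
It functions as the object of the preposition "about" of "complained", so the gap sits immediately after word 7 ("about").
Base order: Ingrid has complained about the module because this scout reported that Ravi has assumed this intern talked to the chef overnight.

7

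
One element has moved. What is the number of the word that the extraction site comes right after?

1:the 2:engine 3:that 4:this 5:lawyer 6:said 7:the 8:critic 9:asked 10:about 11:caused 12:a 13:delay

10

The displaced element is "the engine" (word 2).
It is linked across 1 clause boundary (Ø).
It functions as the object of the preposition "about" of "asked", so the gap sits immediately after word 10 ("about").
Base order: This lawyer said the critic asked about the engine.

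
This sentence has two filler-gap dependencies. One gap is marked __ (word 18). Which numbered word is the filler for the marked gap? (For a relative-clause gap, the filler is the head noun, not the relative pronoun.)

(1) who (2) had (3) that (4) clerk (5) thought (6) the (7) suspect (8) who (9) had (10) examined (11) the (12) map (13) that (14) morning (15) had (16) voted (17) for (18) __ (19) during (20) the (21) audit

The marked gap is the object of the preposition "for" of "voted".
Its filler is the fronted wh-phrase "who", at word 1.
(The other dependency links word 7 to a gap after word 8.)

1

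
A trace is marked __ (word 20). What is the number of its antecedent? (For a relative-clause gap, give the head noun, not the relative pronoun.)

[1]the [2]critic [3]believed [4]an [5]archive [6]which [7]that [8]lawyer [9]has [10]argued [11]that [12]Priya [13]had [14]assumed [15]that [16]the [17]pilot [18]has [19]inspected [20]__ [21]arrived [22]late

The gap at 20 is the object of "inspected", inside a relative clause.
The relative pronoun is "which" (word 6); it is bound by the head noun immediately before it.
Its filler is the head noun "archive", at word 5.

5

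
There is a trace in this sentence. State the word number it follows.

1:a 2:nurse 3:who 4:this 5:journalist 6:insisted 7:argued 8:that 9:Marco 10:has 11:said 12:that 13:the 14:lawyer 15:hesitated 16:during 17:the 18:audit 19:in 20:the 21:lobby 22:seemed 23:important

6

The displaced element is "a nurse" (word 2).
It is linked across 1 clause boundary (Ø).
It functions as the subject of "argued", so the gap sits immediately after word 6 ("insisted").
Base order: This journalist insisted that a nurse argued that Marco has said that the lawyer hesitated during the audit in the lobby.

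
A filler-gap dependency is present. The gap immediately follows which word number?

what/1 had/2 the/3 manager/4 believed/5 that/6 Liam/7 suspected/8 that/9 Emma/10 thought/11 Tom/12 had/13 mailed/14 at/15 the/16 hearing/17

14

The displaced element is "what" (word 1).
It is linked across 3 clause boundaries (that → that → Ø).
It functions as the direct object of "mailed", so the gap sits immediately after word 14 ("mailed").
Base order: The manager had believed that Liam suspected that Emma thought Tom had mailed what at the hearing.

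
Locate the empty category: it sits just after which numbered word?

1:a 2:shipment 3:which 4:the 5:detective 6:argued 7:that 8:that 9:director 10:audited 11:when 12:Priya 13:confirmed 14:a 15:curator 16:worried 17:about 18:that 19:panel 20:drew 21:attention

The displaced element is "a shipment" (word 2).
It is linked across 1 clause boundary (that).
It functions as the direct object of "audited", so the gap sits immediately after word 10 ("audited").
Base order: The detective argued that that director audited a shipment when Priya confirmed a curator worried about that panel.

10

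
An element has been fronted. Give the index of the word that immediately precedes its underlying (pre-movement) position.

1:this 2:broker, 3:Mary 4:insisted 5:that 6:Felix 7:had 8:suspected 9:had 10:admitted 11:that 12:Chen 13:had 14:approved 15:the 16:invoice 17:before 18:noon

8

The displaced element is "this broker" (word 2).
It is linked across 2 clause boundaries (that → Ø).
It functions as the subject of "admitted", so the gap sits immediately after word 8 ("suspected").
Base order: Mary insisted that Felix had suspected that this broker had admitted that Chen had approved the invoice before noon.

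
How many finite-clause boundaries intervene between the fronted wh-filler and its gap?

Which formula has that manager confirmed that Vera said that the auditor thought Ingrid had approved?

3

"which formula" is extracted from the object of "approved".
Boundaries crossed, outermost first: [that], [that], [Ø] — 3 in total.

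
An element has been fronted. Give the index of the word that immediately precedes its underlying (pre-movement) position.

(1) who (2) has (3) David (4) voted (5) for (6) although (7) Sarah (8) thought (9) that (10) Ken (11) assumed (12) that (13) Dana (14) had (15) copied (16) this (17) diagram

The displaced element is "who" (word 1).
It functions as the object of the preposition "for" of "voted", so the gap sits immediately after word 5 ("for").
Base order: David has voted for who although Sarah thought that Ken assumed that Dana had copied this diagram.

5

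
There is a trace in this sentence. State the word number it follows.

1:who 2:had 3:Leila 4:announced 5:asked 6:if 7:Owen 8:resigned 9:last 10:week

The displaced element is "who" (word 1).
It is linked across 1 clause boundary (Ø).
It functions as the subject of "asked", so the gap sits immediately after word 4 ("announced").
Base order: Leila had announced who asked if Owen resigned last week.

4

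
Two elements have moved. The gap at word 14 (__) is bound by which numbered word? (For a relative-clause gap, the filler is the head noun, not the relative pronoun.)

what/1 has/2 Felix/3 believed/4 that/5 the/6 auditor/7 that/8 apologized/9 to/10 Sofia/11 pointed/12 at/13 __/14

The marked gap is the object of the preposition "at" of "pointed".
Its filler is the fronted wh-phrase "what", at word 1.
(The other dependency links word 7 to a gap after word 8.)

1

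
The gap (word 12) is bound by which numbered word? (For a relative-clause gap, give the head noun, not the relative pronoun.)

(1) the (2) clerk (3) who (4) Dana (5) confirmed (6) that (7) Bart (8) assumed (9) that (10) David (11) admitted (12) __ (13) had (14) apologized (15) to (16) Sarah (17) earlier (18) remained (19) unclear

The gap at 12 is the subject of "apologized", inside a relative clause.
The relative pronoun is "who" (word 3); it is bound by the head noun immediately before it.
Its filler is the head noun "clerk", at word 2.

2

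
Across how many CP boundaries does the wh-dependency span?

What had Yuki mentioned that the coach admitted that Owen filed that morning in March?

"what" is extracted from the object of "filed".
Boundaries crossed, outermost first: [that], [that] — 2 in total.

2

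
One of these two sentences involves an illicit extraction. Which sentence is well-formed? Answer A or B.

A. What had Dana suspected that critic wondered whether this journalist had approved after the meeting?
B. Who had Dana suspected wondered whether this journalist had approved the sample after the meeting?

B

In A, the wh-phrase is extracted from inside a wh-island (introduced by "whether"), which blocks movement.
In B, the extraction path crosses only that-complement boundaries, which are transparent.
So B is grammatical.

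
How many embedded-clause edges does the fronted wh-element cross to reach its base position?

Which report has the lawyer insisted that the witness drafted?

"which report" is extracted from the object of "drafted".
Boundaries crossed, outermost first: [that] — 1 in total.

1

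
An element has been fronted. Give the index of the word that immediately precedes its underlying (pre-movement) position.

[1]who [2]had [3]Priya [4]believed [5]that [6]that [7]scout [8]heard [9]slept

8

The displaced element is "who" (word 1).
It is linked across 2 clause boundaries (that → Ø).
It functions as the subject of "slept", so the gap sits immediately after word 8 ("heard").
Base order: Priya had believed that that scout heard that who slept.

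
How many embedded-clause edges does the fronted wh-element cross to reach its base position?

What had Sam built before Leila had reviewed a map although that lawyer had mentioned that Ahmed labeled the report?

"what" originates inside the matrix clause — no clause boundary is crossed.

0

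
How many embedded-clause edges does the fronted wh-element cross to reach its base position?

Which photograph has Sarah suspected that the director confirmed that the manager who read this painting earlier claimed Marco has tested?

"which photograph" is extracted from the object of "tested".
Boundaries crossed, outermost first: [that], [that], [Ø] — 3 in total.

3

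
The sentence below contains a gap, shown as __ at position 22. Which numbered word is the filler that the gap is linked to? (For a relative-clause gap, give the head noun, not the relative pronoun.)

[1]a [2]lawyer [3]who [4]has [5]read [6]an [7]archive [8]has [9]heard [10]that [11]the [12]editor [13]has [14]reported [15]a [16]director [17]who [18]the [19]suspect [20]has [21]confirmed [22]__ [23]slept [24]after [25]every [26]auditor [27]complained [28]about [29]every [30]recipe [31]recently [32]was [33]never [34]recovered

16

The gap at 22 is the subject of "slept", inside a relative clause.
The relative pronoun is "who" (word 17); it is bound by the head noun immediately before it.
Its filler is the head noun "director", at word 16.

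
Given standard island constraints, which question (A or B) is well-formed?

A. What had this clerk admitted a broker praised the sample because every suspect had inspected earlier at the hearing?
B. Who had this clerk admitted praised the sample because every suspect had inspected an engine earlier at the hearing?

B

In A, the wh-phrase is extracted from inside an adjunct island (introduced by "because"), which blocks movement.
In B, the extraction path crosses only that-complement boundaries, which are transparent.
So B is grammatical.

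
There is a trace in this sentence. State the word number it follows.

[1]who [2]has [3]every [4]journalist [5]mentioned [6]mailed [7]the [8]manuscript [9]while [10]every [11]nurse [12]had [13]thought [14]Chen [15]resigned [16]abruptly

5

The displaced element is "who" (word 1).
It is linked across 1 clause boundary (Ø).
It functions as the subject of "mailed", so the gap sits immediately after word 5 ("mentioned").
Base order: Every journalist has mentioned that who mailed the manuscript while every nurse had thought Chen resigned abruptly.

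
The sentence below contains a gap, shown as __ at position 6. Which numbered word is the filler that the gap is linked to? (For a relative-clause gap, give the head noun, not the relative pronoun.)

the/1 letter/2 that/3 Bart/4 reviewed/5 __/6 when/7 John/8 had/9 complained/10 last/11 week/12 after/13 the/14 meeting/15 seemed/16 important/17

2

The gap at 6 is the object of "reviewed", inside a relative clause.
The relative pronoun is "that" (word 3); it is bound by the head noun immediately before it.
Its filler is the head noun "letter", at word 2.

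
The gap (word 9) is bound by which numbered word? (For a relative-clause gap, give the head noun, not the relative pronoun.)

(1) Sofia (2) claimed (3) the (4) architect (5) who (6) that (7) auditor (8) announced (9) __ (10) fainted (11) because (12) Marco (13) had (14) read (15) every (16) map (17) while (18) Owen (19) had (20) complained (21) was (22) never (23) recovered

4

The gap at 9 is the subject of "fainted", inside a relative clause.
The relative pronoun is "who" (word 5); it is bound by the head noun immediately before it.
Its filler is the head noun "architect", at word 4.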